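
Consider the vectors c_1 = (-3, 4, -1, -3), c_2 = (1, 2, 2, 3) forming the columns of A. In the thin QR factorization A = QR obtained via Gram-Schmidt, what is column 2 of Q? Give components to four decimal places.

c_1 = (-3, 4, -1, -3); ‖c_1‖ = 5.9161, so e_1 = (-0.5071, 0.6761, -0.1690, -0.5071).
e_1·c_2 = (-0.5071)·1 + 0.6761·2 + (-0.1690)·2 + (-0.5071)·3 = -1.0142.
u_2 = c_2 + 1.0142·e_1 = (0.4857, 2.6857, 1.8286, 2.4857).
‖u_2‖ = 4.1196, so e_2 = (0.1179, 0.6519, 0.4439, 0.6034).

e_2 = (0.1179, 0.6519, 0.4439, 0.6034)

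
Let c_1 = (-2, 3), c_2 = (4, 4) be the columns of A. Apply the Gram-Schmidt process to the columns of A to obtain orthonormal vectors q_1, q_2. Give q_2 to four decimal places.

c_1 = (-2, 3); ‖c_1‖ = 3.6056, so q_1 = (-0.5547, 0.8321).
q_1·c_2 = (-0.5547)·4 + 0.8321·4 = 1.1094.
u_2 = c_2 − 1.1094·q_1 = (4.6154, 3.0769).
‖u_2‖ = 5.5470, so q_2 = (0.8321, 0.5547).

q_2 = (0.8321, 0.5547)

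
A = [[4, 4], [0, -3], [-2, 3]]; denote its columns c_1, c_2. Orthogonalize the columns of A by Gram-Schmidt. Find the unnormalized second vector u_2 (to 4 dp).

u_2 = (2.0000, -3.0000, 4.0000)

c_1 = (4, 0, -2); ‖c_1‖ = 4.4721, so q_1 = (0.8944, 0.0000, -0.4472).
q_1·c_2 = 0.8944·4 + 0.0000·(-3) + (-0.4472)·3 = 2.2361.
u_2 = c_2 − 2.2361·q_1 = (2.0000, -3.0000, 4.0000).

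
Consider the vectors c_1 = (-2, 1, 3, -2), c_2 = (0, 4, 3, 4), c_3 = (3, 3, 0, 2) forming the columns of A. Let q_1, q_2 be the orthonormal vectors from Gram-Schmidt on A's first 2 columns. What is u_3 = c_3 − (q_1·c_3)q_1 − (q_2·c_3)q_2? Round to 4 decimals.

u_3 = (1.9144, 1.3268, -0.0337, -1.3015)

c_1 = (-2, 1, 3, -2); ‖c_1‖ = 4.2426, so q_1 = (-0.4714, 0.2357, 0.7071, -0.4714).
q_1·c_2 = (-0.4714)·0 + 0.2357·4 + 0.7071·3 + (-0.4714)·4 = 1.1785.
u_2 = c_2 − 1.1785·q_1 = (0.5556, 3.7222, 2.1667, 4.5556).
‖u_2‖ = 6.2937, so q_2 = (0.0883, 0.5914, 0.3443, 0.7238).
q_1·c_3 = (-0.4714)·3 + 0.2357·3 + 0.7071·0 + (-0.4714)·2 = -1.6499; q_2·c_3 = 0.0883·3 + 0.5914·3 + 0.3443·0 + 0.7238·2 = 3.4867.
u_3 = c_3 + 1.6499·q_1 − 3.4867·q_2 = (1.9144, 1.3268, -0.0337, -1.3015).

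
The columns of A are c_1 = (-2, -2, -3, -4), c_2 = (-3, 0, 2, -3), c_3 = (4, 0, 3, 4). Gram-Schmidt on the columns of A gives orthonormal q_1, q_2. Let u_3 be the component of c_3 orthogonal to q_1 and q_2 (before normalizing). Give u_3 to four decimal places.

c_1 = (-2, -2, -3, -4); ‖c_1‖ = 5.7446, so q_1 = (-0.3482, -0.3482, -0.5222, -0.6963).
q_1·c_2 = (-0.3482)·(-3) + (-0.3482)·0 + (-0.5222)·2 + (-0.6963)·(-3) = 2.0889.
u_2 = c_2 − 2.0889·q_1 = (-2.2727, 0.7273, 3.0909, -1.5455).
‖u_2‖ = 4.1996, so q_2 = (-0.5412, 0.1732, 0.7360, -0.3680).
q_1·c_3 = (-0.3482)·4 + (-0.3482)·0 + (-0.5222)·3 + (-0.6963)·4 = -5.7446; q_2·c_3 = (-0.5412)·4 + 0.1732·0 + 0.7360·3 + (-0.3680)·4 = -1.4287.
u_3 = c_3 + 5.7446·q_1 + 1.4287·q_2 = (1.2268, -1.7526, 1.0515, -0.5258).

u_3 = (1.2268, -1.7526, 1.0515, -0.5258)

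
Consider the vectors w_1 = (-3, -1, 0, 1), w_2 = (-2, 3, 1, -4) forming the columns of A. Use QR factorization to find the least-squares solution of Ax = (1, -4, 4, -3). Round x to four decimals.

x = (-0.1763, 0.0608)

e_1 = w_1/‖w_1‖ = (-3, -1, 0, 1)/3.3166 = (-0.9045, -0.3015, 0.0000, 0.3015).
r_{12} = e_1·w_2 = -0.3015.
u_2 = w_2 + 0.3015·e_1 = (-2.2727, 2.9091, 1.0000, -3.9091).
‖u_2‖ = 5.4689, so e_2 = (-0.4156, 0.5319, 0.1829, -0.7148).
Qᵀb = (-0.6030, 0.3325).
Back-substitute: x_2 = 0.3325/5.4689 = 0.0608.
x_1 = (-0.6030 + 0.3015·0.0608)/3.3166 = -0.1763.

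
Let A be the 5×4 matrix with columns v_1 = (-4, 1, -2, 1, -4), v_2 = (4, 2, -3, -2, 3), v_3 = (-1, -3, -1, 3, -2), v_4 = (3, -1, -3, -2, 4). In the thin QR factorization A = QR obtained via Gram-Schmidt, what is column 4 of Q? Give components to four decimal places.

q_4 = (-0.5168, -0.4958, -0.2824, -0.4873, 0.4122)

v_1 = (-4, 1, -2, 1, -4); ‖v_1‖ = 6.1644, so q_1 = (-0.6489, 0.1622, -0.3244, 0.1622, -0.6489).
q_1·v_2 = (-0.6489)·4 + 0.1622·2 + (-0.3244)·(-3) + 0.1622·(-2) + (-0.6489)·3 = -3.5689.
u_2 = v_2 + 3.5689·q_1 = (1.6842, 2.5789, -4.1579, -1.4211, 0.6842).
‖u_2‖ = 5.4095, so q_2 = (0.3113, 0.4767, -0.7686, -0.2627, 0.1265).
q_1·v_3 = (-0.6489)·(-1) + 0.1622·(-3) + (-0.3244)·(-1) + 0.1622·3 + (-0.6489)·(-2) = 2.2711; q_2·v_3 = 0.3113·(-1) + 0.4767·(-3) + (-0.7686)·(-1) + (-0.2627)·3 + 0.1265·(-2) = -2.0140.
u_3 = v_3 − 2.2711·q_1 + 2.0140·q_2 = (1.1007, -2.4083, -1.8112, 2.1025, -0.2716).
‖u_3‖ = 3.8453, so q_3 = (0.2863, -0.6263, -0.4710, 0.5468, -0.0706).
q_1·v_4 = (-0.6489)·3 + 0.1622·(-1) + (-0.3244)·(-3) + 0.1622·(-2) + (-0.6489)·4 = -4.0555; q_2·v_4 = 0.3113·3 + 0.4767·(-1) + (-0.7686)·(-3) + (-0.2627)·(-2) + 0.1265·4 = 3.7945; q_3·v_4 = 0.2863·3 + (-0.6263)·(-1) + (-0.4710)·(-3) + 0.5468·(-2) + (-0.0706)·4 = 1.5220.
u_4 = v_4 + 4.0555·q_1 − 3.7945·q_2 − 1.5220·q_3 = (-1.2486, -1.1978, -0.6824, -1.1775, 0.9960).
‖u_4‖ = 2.4162, so q_4 = (-0.5168, -0.4958, -0.2824, -0.4873, 0.4122).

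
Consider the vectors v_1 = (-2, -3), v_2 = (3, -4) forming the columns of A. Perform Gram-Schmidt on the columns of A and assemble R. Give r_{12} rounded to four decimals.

r_{12} = 1.6641

v_1 = (-2, -3); ‖v_1‖ = 3.6056, so q_1 = (-0.5547, -0.8321).
r_{12} = q_1·v_2 = 1.6641.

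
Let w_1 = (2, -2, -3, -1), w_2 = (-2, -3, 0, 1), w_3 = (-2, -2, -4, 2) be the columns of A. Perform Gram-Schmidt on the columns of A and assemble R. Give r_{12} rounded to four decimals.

r_{12} = 0.2357

q_1 = w_1/‖w_1‖ = (2, -2, -3, -1)/4.2426 = (0.4714, -0.4714, -0.7071, -0.2357).
r_{12} = q_1·w_2 = 0.2357.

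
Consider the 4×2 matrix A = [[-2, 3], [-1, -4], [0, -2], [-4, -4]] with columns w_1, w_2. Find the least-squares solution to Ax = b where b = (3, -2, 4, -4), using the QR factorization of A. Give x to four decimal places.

x = (0.2537, 0.4766)

w_1 = (-2, -1, 0, -4); ‖w_1‖ = 4.5826, so e_1 = (-0.4364, -0.2182, 0.0000, -0.8729).
e_1·w_2 = (-0.4364)·3 + (-0.2182)·(-4) + 0.0000·(-2) + (-0.8729)·(-4) = 3.0551.
u_2 = w_2 − 3.0551·e_1 = (4.3333, -3.3333, -2.0000, -1.3333).
‖u_2‖ = 5.9722, so e_2 = (0.7256, -0.5581, -0.3349, -0.2233).
Qᵀb = (2.6186, 2.8465).
Back-substitute: x_2 = 2.8465/5.9722 = 0.4766.
x_1 = (2.6186 − 3.0551·0.4766)/4.5826 = 0.2537.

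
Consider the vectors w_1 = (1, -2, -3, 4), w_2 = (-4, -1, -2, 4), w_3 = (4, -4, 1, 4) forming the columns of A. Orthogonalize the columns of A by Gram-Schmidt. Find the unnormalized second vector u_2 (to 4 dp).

w_1 = (1, -2, -3, 4); ‖w_1‖ = 5.4772, so e_1 = (0.1826, -0.3651, -0.5477, 0.7303).
e_1·w_2 = 0.1826·(-4) + (-0.3651)·(-1) + (-0.5477)·(-2) + 0.7303·4 = 3.6515.
u_2 = w_2 − 3.6515·e_1 = (-4.6667, 0.3333, 0.0000, 1.3333).

u_2 = (-4.6667, 0.3333, 0.0000, 1.3333)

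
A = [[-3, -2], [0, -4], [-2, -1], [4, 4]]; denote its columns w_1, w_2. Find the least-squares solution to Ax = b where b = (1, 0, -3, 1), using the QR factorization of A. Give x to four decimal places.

w_1 = (-3, 0, -2, 4); ‖w_1‖ = 5.3852, so q_1 = (-0.5571, 0.0000, -0.3714, 0.7428).
q_1·w_2 = (-0.5571)·(-2) + 0.0000·(-4) + (-0.3714)·(-1) + 0.7428·4 = 4.4567.
u_2 = w_2 − 4.4567·q_1 = (0.4828, -4.0000, 0.6552, 0.6897).
‖u_2‖ = 4.1398, so q_2 = (0.1166, -0.9662, 0.1583, 0.1666).
Qᵀb = (1.2999, -0.1916).
Back-substitute: x_2 = -0.1916/4.1398 = -0.0463.
x_1 = (1.2999 − 4.4567·(-0.0463))/5.3852 = 0.2797.

x = (0.2797, -0.0463)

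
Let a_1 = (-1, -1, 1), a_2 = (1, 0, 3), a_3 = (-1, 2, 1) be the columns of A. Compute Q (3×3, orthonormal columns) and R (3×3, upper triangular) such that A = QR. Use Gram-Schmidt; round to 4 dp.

Q = [[-0.5774, 0.5661, -0.5883], [-0.5774, 0.2265, 0.7845], [0.5774, 0.7926, 0.1961]], R = [[1.7321, 1.1547, 0.0000], [0.0000, 2.9439, 0.6794], [0.0000, 0.0000, 2.3534]]

a_1 = (-1, -1, 1); ‖a_1‖ = 1.7321, so q_1 = (-0.5774, -0.5774, 0.5774).
q_1·a_2 = (-0.5774)·1 + (-0.5774)·0 + 0.5774·3 = 1.1547.
u_2 = a_2 − 1.1547·q_1 = (1.6667, 0.6667, 2.3333).
‖u_2‖ = 2.9439, so q_2 = (0.5661, 0.2265, 0.7926).
q_1·a_3 = (-0.5774)·(-1) + (-0.5774)·2 + 0.5774·1 = 0.0000; q_2·a_3 = 0.5661·(-1) + 0.2265·2 + 0.7926·1 = 0.6794.
u_3 = a_3 + 0.0000·q_1 − 0.6794·q_2 = (-1.3846, 1.8462, 0.4615).
‖u_3‖ = 2.3534, so q_3 = (-0.5883, 0.7845, 0.1961).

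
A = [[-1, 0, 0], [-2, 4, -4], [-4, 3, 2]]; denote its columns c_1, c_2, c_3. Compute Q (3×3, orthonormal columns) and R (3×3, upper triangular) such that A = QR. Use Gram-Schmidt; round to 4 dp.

c_1 = (-1, -2, -4); ‖c_1‖ = 4.5826, so q_1 = (-0.2182, -0.4364, -0.8729).
q_1·c_2 = (-0.2182)·0 + (-0.4364)·4 + (-0.8729)·3 = -4.3644.
u_2 = c_2 + 4.3644·q_1 = (-0.9524, 2.0952, -0.8095).
‖u_2‖ = 2.4398, so q_2 = (-0.3904, 0.8588, -0.3318).
q_1·c_3 = (-0.2182)·0 + (-0.4364)·(-4) + (-0.8729)·2 = 0.0000; q_2·c_3 = (-0.3904)·0 + 0.8588·(-4) + (-0.3318)·2 = -4.0988.
u_3 = c_3 + 0.0000·q_1 + 4.0988·q_2 = (-1.6000, -0.4800, 0.6400).
‖u_3‖ = 1.7889, so q_3 = (-0.8944, -0.2683, 0.3578).

Q = [[-0.2182, -0.3904, -0.8944], [-0.4364, 0.8588, -0.2683], [-0.8729, -0.3318, 0.3578]], R = [[4.5826, -4.3644, 0.0000], [0.0000, 2.4398, -4.0988], [0.0000, 0.0000, 1.7889]]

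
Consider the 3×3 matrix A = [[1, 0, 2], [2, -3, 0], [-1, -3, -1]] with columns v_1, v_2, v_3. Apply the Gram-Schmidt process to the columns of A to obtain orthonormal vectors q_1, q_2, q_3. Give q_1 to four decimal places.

q_1 = (0.4082, 0.8165, -0.4082)

v_1 = (1, 2, -1); ‖v_1‖ = 2.4495, so q_1 = (0.4082, 0.8165, -0.4082).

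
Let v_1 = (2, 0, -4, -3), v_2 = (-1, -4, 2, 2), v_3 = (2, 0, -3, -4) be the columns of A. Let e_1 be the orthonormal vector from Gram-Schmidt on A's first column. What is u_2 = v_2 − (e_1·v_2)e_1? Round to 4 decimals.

u_2 = (0.1034, -4.0000, -0.2069, 0.3448)

v_1 = (2, 0, -4, -3); ‖v_1‖ = 5.3852, so e_1 = (0.3714, 0.0000, -0.7428, -0.5571).
e_1·v_2 = 0.3714·(-1) + 0.0000·(-4) + (-0.7428)·2 + (-0.5571)·2 = -2.9711.
u_2 = v_2 + 2.9711·e_1 = (0.1034, -4.0000, -0.2069, 0.3448).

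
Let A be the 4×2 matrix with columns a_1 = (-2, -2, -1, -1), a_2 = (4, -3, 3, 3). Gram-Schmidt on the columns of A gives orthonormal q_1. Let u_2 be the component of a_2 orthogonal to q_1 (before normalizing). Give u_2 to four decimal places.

u_2 = (2.4000, -4.6000, 2.2000, 2.2000)

q_1 = a_1/‖a_1‖ = (-2, -2, -1, -1)/3.1623 = (-0.6325, -0.6325, -0.3162, -0.3162).
r_{12} = q_1·a_2 = -2.5298.
u_2 = a_2 + 2.5298·q_1 = (2.4000, -4.6000, 2.2000, 2.2000).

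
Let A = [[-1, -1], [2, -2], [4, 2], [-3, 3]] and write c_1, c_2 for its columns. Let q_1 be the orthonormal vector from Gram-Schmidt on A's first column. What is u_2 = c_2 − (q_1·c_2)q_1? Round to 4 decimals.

u_2 = (-1.1333, -1.7333, 2.5333, 2.6000)

c_1 = (-1, 2, 4, -3); ‖c_1‖ = 5.4772, so q_1 = (-0.1826, 0.3651, 0.7303, -0.5477).
q_1·c_2 = (-0.1826)·(-1) + 0.3651·(-2) + 0.7303·2 + (-0.5477)·3 = -0.7303.
u_2 = c_2 + 0.7303·q_1 = (-1.1333, -1.7333, 2.5333, 2.6000).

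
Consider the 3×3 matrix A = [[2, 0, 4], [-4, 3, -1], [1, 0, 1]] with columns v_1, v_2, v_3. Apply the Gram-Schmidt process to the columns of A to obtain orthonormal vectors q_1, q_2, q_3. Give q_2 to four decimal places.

v_1 = (2, -4, 1); ‖v_1‖ = 4.5826, so q_1 = (0.4364, -0.8729, 0.2182).
q_1·v_2 = 0.4364·0 + (-0.8729)·3 + 0.2182·0 = -2.6186.
u_2 = v_2 + 2.6186·q_1 = (1.1429, 0.7143, 0.5714).
‖u_2‖ = 1.4639, so q_2 = (0.7807, 0.4880, 0.3904).

q_2 = (0.7807, 0.4880, 0.3904)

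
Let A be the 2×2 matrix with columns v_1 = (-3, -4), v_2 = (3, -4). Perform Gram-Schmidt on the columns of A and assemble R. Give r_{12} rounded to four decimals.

r_{12} = 1.4000

q_1 = v_1/‖v_1‖ = (-3, -4)/5.0000 = (-0.6000, -0.8000).
r_{12} = q_1·v_2 = 1.4000.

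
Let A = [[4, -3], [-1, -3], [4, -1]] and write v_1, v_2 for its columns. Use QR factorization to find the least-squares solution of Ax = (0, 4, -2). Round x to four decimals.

e_1 = v_1/‖v_1‖ = (4, -1, 4)/5.7446 = (0.6963, -0.1741, 0.6963).
r_{12} = e_1·v_2 = -2.2630.
u_2 = v_2 + 2.2630·e_1 = (-1.4242, -3.3939, 0.5758).
‖u_2‖ = 3.7254, so e_2 = (-0.3823, -0.9110, 0.1545).
Qᵀb = (-2.0889, -3.9532).
Back-substitute: x_2 = -3.9532/3.7254 = -1.0611.
x_1 = (-2.0889 + 2.2630·(-1.0611))/5.7446 = -0.7817.

x = (-0.7817, -1.0611)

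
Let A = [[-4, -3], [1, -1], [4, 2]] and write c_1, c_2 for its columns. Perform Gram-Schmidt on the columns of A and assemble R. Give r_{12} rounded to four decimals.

r_{12} = 3.3075

c_1 = (-4, 1, 4); ‖c_1‖ = 5.7446, so q_1 = (-0.6963, 0.1741, 0.6963).
r_{12} = q_1·c_2 = 3.3075.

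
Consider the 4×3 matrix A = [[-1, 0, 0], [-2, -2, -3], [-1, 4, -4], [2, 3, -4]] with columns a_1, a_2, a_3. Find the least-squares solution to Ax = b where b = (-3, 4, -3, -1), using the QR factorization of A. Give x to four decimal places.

x = (0.6268, -1.4706, -0.7221)

a_1 = (-1, -2, -1, 2); ‖a_1‖ = 3.1623, so e_1 = (-0.3162, -0.6325, -0.3162, 0.6325).
e_1·a_2 = (-0.3162)·0 + (-0.6325)·(-2) + (-0.3162)·4 + 0.6325·3 = 1.8974.
u_2 = a_2 − 1.8974·e_1 = (0.6000, -0.8000, 4.6000, 1.8000).
‖u_2‖ = 5.0398, so e_2 = (0.1191, -0.1587, 0.9127, 0.3572).
e_1·a_3 = (-0.3162)·0 + (-0.6325)·(-3) + (-0.3162)·(-4) + 0.6325·(-4) = 0.6325; e_2·a_3 = 0.1191·0 + (-0.1587)·(-3) + 0.9127·(-4) + 0.3572·(-4) = -4.6033.
u_3 = a_3 − 0.6325·e_1 + 4.6033·e_2 = (0.7480, -3.3307, 0.4016, -2.7559).
‖u_3‖ = 4.4056, so e_3 = (0.1698, -0.7560, 0.0912, -0.6255).
Qᵀb = (-1.2649, -4.0874, -3.1813).
Back-substitute: x_3 = -3.1813/4.4056 = -0.7221.
x_2 = (-4.0874 + 4.6033·(-0.7221))/5.0398 = -1.4706.
x_1 = (-1.2649 − 1.8974·(-1.4706) − 0.6325·(-0.7221))/3.1623 = 0.6268.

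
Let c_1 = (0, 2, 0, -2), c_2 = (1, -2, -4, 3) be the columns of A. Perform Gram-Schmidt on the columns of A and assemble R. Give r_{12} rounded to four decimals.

r_{12} = -3.5355

c_1 = (0, 2, 0, -2); ‖c_1‖ = 2.8284, so e_1 = (0.0000, 0.7071, 0.0000, -0.7071).
r_{12} = e_1·c_2 = -3.5355.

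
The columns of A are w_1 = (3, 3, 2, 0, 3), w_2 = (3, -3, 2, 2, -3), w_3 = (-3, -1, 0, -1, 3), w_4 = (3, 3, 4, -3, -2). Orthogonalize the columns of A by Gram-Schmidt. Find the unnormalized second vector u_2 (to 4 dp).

u_2 = (3.4839, -2.5161, 2.3226, 2.0000, -2.5161)

w_1 = (3, 3, 2, 0, 3); ‖w_1‖ = 5.5678, so q_1 = (0.5388, 0.5388, 0.3592, 0.0000, 0.5388).
q_1·w_2 = 0.5388·3 + 0.5388·(-3) + 0.3592·2 + 0.0000·2 + 0.5388·(-3) = -0.8980.
u_2 = w_2 + 0.8980·q_1 = (3.4839, -2.5161, 2.3226, 2.0000, -2.5161).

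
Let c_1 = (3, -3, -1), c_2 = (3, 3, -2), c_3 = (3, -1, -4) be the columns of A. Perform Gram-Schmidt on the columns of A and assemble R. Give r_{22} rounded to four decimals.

r_{22} = 4.6679

c_1 = (3, -3, -1); ‖c_1‖ = 4.3589, so e_1 = (0.6882, -0.6882, -0.2294).
e_1·c_2 = 0.6882·3 + (-0.6882)·3 + (-0.2294)·(-2) = 0.4588.
u_2 = c_2 − 0.4588·e_1 = (2.6842, 3.3158, -1.8947).
r_{22} = ‖u_2‖ = 4.6679.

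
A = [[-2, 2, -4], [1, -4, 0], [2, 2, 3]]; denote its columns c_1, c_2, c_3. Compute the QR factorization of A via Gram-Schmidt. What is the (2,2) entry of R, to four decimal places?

r_{22} = 4.7140

c_1 = (-2, 1, 2); ‖c_1‖ = 3.0000, so e_1 = (-0.6667, 0.3333, 0.6667).
e_1·c_2 = (-0.6667)·2 + 0.3333·(-4) + 0.6667·2 = -1.3333.
u_2 = c_2 + 1.3333·e_1 = (1.1111, -3.5556, 2.8889).
r_{22} = ‖u_2‖ = 4.7140.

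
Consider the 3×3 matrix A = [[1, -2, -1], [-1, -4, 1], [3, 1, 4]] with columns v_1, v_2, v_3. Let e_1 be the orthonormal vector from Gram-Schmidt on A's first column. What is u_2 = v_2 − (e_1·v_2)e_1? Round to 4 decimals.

u_2 = (-2.4545, -3.5455, -0.3636)

e_1 = v_1/‖v_1‖ = (1, -1, 3)/3.3166 = (0.3015, -0.3015, 0.9045).
r_{12} = e_1·v_2 = 1.5076.
u_2 = v_2 − 1.5076·e_1 = (-2.4545, -3.5455, -0.3636).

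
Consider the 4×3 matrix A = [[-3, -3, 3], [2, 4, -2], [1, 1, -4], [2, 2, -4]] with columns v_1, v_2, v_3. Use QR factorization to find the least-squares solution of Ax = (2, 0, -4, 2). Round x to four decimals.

v_1 = (-3, 2, 1, 2); ‖v_1‖ = 4.2426, so q_1 = (-0.7071, 0.4714, 0.2357, 0.4714).
q_1·v_2 = (-0.7071)·(-3) + 0.4714·4 + 0.2357·1 + 0.4714·2 = 5.1854.
u_2 = v_2 − 5.1854·q_1 = (0.6667, 1.5556, -0.2222, -0.4444).
‖u_2‖ = 1.7638, so q_2 = (0.3780, 0.8819, -0.1260, -0.2520).
q_1·v_3 = (-0.7071)·3 + 0.4714·(-2) + 0.2357·(-4) + 0.4714·(-4) = -5.8926; q_2·v_3 = 0.3780·3 + 0.8819·(-2) + (-0.1260)·(-4) + (-0.2520)·(-4) = 0.8819.
u_3 = v_3 + 5.8926·q_1 − 0.8819·q_2 = (-1.5000, 0.0000, -2.5000, -1.0000).
‖u_3‖ = 3.0822, so q_3 = (-0.4867, 0.0000, -0.8111, -0.3244).
Qᵀb = (-1.4142, 0.7559, 1.6222).
Back-substitute: x_3 = 1.6222/3.0822 = 0.5263.
x_2 = (0.7559 − 0.8819·0.5263)/1.7638 = 0.1654.
x_1 = (-1.4142 − 5.1854·0.1654 + 5.8926·0.5263)/4.2426 = 0.1955.

x = (0.1955, 0.1654, 0.5263)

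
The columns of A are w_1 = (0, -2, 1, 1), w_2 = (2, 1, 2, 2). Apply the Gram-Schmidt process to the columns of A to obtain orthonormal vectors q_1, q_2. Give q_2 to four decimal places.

w_1 = (0, -2, 1, 1); ‖w_1‖ = 2.4495, so q_1 = (0.0000, -0.8165, 0.4082, 0.4082).
q_1·w_2 = 0.0000·2 + (-0.8165)·1 + 0.4082·2 + 0.4082·2 = 0.8165.
u_2 = w_2 − 0.8165·q_1 = (2.0000, 1.6667, 1.6667, 1.6667).
‖u_2‖ = 3.5119, so q_2 = (0.5695, 0.4746, 0.4746, 0.4746).

q_2 = (0.5695, 0.4746, 0.4746, 0.4746)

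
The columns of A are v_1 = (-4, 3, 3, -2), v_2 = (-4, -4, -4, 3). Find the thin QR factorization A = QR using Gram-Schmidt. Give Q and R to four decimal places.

e_1 = v_1/‖v_1‖ = (-4, 3, 3, -2)/6.1644 = (-0.6489, 0.4867, 0.4867, -0.3244).
r_{12} = e_1·v_2 = -2.2711.
u_2 = v_2 + 2.2711·e_1 = (-5.4737, -2.8947, -2.8947, 2.2632).
‖u_2‖ = 7.2001, so e_2 = (-0.7602, -0.4020, -0.4020, 0.3143).

Q = [[-0.6489, -0.7602], [0.4867, -0.4020], [0.4867, -0.4020], [-0.3244, 0.3143]], R = [[6.1644, -2.2711], [0.0000, 7.2001]]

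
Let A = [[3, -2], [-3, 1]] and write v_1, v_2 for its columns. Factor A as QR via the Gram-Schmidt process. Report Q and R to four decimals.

v_1 = (3, -3); ‖v_1‖ = 4.2426, so q_1 = (0.7071, -0.7071).
q_1·v_2 = 0.7071·(-2) + (-0.7071)·1 = -2.1213.
u_2 = v_2 + 2.1213·q_1 = (-0.5000, -0.5000).
‖u_2‖ = 0.7071, so q_2 = (-0.7071, -0.7071).

Q = [[0.7071, -0.7071], [-0.7071, -0.7071]], R = [[4.2426, -2.1213], [0.0000, 0.7071]]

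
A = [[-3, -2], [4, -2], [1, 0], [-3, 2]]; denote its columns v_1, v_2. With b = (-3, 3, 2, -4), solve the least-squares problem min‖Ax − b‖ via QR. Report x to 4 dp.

v_1 = (-3, 4, 1, -3); ‖v_1‖ = 5.9161, so e_1 = (-0.5071, 0.6761, 0.1690, -0.5071).
e_1·v_2 = (-0.5071)·(-2) + 0.6761·(-2) + 0.1690·0 + (-0.5071)·2 = -1.3522.
u_2 = v_2 + 1.3522·e_1 = (-2.6857, -1.0857, 0.2286, 1.3143).
‖u_2‖ = 3.1893, so e_2 = (-0.8421, -0.3404, 0.0717, 0.4121).
Qᵀb = (5.9161, 0.0000).
Back-substitute: x_2 = 0.0000/3.1893 = 0.0000.
x_1 = (5.9161 + 1.3522·0.0000)/5.9161 = 1.0000.

x = (1.0000, 0.0000)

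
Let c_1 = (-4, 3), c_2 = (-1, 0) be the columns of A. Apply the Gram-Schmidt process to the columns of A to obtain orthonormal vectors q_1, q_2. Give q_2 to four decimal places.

q_1 = c_1/‖c_1‖ = (-4, 3)/5.0000 = (-0.8000, 0.6000).
r_{12} = q_1·c_2 = 0.8000.
u_2 = c_2 − 0.8000·q_1 = (-0.3600, -0.4800).
‖u_2‖ = 0.6000, so q_2 = (-0.6000, -0.8000).

q_2 = (-0.6000, -0.8000)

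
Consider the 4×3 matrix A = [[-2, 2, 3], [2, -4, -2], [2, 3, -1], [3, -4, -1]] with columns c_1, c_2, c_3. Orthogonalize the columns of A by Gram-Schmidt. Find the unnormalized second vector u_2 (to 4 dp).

u_2 = (0.2857, -2.2857, 4.7143, -1.4286)

e_1 = c_1/‖c_1‖ = (-2, 2, 2, 3)/4.5826 = (-0.4364, 0.4364, 0.4364, 0.6547).
r_{12} = e_1·c_2 = -3.9279.
u_2 = c_2 + 3.9279·e_1 = (0.2857, -2.2857, 4.7143, -1.4286).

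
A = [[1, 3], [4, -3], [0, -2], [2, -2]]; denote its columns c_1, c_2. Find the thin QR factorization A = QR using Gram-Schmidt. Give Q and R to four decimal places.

c_1 = (1, 4, 0, 2); ‖c_1‖ = 4.5826, so q_1 = (0.2182, 0.8729, 0.0000, 0.4364).
q_1·c_2 = 0.2182·3 + 0.8729·(-3) + 0.0000·(-2) + 0.4364·(-2) = -2.8368.
u_2 = c_2 + 2.8368·q_1 = (3.6190, -0.5238, -2.0000, -0.7619).
‖u_2‖ = 4.2370, so q_2 = (0.8541, -0.1236, -0.4720, -0.1798).

Q = [[0.2182, 0.8541], [0.8729, -0.1236], [0.0000, -0.4720], [0.4364, -0.1798]], R = [[4.5826, -2.8368], [0.0000, 4.2370]]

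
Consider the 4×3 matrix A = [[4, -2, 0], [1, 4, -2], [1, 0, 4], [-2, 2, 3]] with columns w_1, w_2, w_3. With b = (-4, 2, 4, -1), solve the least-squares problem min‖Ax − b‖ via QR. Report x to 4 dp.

x = (-0.0909, 0.5812, 0.3379)

e_1 = w_1/‖w_1‖ = (4, 1, 1, -2)/4.6904 = (0.8528, 0.2132, 0.2132, -0.4264).
r_{12} = e_1·w_2 = -1.7056.
u_2 = w_2 + 1.7056·e_1 = (-0.5455, 4.3636, 0.3636, 1.2727).
‖u_2‖ = 4.5925, so e_2 = (-0.1188, 0.9502, 0.0792, 0.2771).
r_{13} = e_1·w_3 = -0.8528; r_{23} = e_2·w_3 = -0.7522.
u_3 = w_3 + 0.8528·e_1 + 0.7522·e_2 = (0.6379, -1.1034, 4.2414, 2.8448).
‖u_3‖ = 5.2637, so e_3 = (0.1212, -0.2096, 0.8058, 0.5405).
Qᵀb = (-1.7056, 2.4150, 1.7786).
Back-substitute: x_3 = 1.7786/5.2637 = 0.3379.
x_2 = (2.4150 + 0.7522·0.3379)/4.5925 = 0.5812.
x_1 = (-1.7056 + 1.7056·0.5812 + 0.8528·0.3379)/4.6904 = -0.0909.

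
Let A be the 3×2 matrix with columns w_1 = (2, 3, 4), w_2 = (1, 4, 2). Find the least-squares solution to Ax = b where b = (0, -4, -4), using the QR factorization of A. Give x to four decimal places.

x = (-0.4800, -0.6400)

w_1 = (2, 3, 4); ‖w_1‖ = 5.3852, so q_1 = (0.3714, 0.5571, 0.7428).
q_1·w_2 = 0.3714·1 + 0.5571·4 + 0.7428·2 = 4.0853.
u_2 = w_2 − 4.0853·q_1 = (-0.5172, 1.7241, -1.0345).
‖u_2‖ = 2.0761, so q_2 = (-0.2491, 0.8305, -0.4983).
Qᵀb = (-5.1995, -1.3287).
Back-substitute: x_2 = -1.3287/2.0761 = -0.6400.
x_1 = (-5.1995 − 4.0853·(-0.6400))/5.3852 = -0.4800.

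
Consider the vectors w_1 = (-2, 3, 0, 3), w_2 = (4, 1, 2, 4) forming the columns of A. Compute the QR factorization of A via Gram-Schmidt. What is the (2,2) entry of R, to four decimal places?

e_1 = w_1/‖w_1‖ = (-2, 3, 0, 3)/4.6904 = (-0.4264, 0.6396, 0.0000, 0.6396).
r_{12} = e_1·w_2 = 1.4924.
u_2 = w_2 − 1.4924·e_1 = (4.6364, 0.0455, 2.0000, 3.0455).
r_{22} = ‖u_2‖ = 5.8968.

r_{22} = 5.8968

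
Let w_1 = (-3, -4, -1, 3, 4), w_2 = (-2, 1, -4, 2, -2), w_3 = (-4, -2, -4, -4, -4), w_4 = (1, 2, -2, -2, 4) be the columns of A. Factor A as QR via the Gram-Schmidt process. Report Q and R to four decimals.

Q = [[-0.4201, -0.3295, -0.4035, 0.1017], [-0.5601, 0.2453, -0.4702, 0.3689], [-0.1400, -0.7322, -0.1449, -0.4984], [0.4201, 0.3295, -0.7242, -0.4336], [0.5601, -0.4320, -0.2659, 0.6458]], R = [[7.1414, 0.5601, -0.5601, 0.1400], [0.0000, 5.3560, 4.1662, -0.7615], [0.0000, 0.0000, 7.0943, -0.6694], [0.0000, 0.0000, 0.0000, 5.2870]]

w_1 = (-3, -4, -1, 3, 4); ‖w_1‖ = 7.1414, so e_1 = (-0.4201, -0.5601, -0.1400, 0.4201, 0.5601).
e_1·w_2 = (-0.4201)·(-2) + (-0.5601)·1 + (-0.1400)·(-4) + 0.4201·2 + 0.5601·(-2) = 0.5601.
u_2 = w_2 − 0.5601·e_1 = (-1.7647, 1.3137, -3.9216, 1.7647, -2.3137).
‖u_2‖ = 5.3560, so e_2 = (-0.3295, 0.2453, -0.7322, 0.3295, -0.4320).
e_1·w_3 = (-0.4201)·(-4) + (-0.5601)·(-2) + (-0.1400)·(-4) + 0.4201·(-4) + 0.5601·(-4) = -0.5601; e_2·w_3 = (-0.3295)·(-4) + 0.2453·(-2) + (-0.7322)·(-4) + 0.3295·(-4) + (-0.4320)·(-4) = 4.1662.
u_3 = w_3 + 0.5601·e_1 − 4.1662·e_2 = (-2.8626, -3.3356, -1.0280, -5.1374, -1.8865).
‖u_3‖ = 7.0943, so e_3 = (-0.4035, -0.4702, -0.1449, -0.7242, -0.2659).
e_1·w_4 = (-0.4201)·1 + (-0.5601)·2 + (-0.1400)·(-2) + 0.4201·(-2) + 0.5601·4 = 0.1400; e_2·w_4 = (-0.3295)·1 + 0.2453·2 + (-0.7322)·(-2) + 0.3295·(-2) + (-0.4320)·4 = -0.7615; e_3·w_4 = (-0.4035)·1 + (-0.4702)·2 + (-0.1449)·(-2) + (-0.7242)·(-2) + (-0.2659)·4 = -0.6694.
u_4 = w_4 − 0.1400·e_1 + 0.7615·e_2 + 0.6694·e_3 = (0.5378, 1.9505, -2.6349, -2.2927, 3.4146).
‖u_4‖ = 5.2870, so e_4 = (0.1017, 0.3689, -0.4984, -0.4336, 0.6458).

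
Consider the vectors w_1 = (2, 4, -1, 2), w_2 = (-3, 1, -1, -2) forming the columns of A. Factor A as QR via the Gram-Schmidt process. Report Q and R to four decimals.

w_1 = (2, 4, -1, 2); ‖w_1‖ = 5.0000, so q_1 = (0.4000, 0.8000, -0.2000, 0.4000).
q_1·w_2 = 0.4000·(-3) + 0.8000·1 + (-0.2000)·(-1) + 0.4000·(-2) = -1.0000.
u_2 = w_2 + 1.0000·q_1 = (-2.6000, 1.8000, -1.2000, -1.6000).
‖u_2‖ = 3.7417, so q_2 = (-0.6949, 0.4811, -0.3207, -0.4276).

Q = [[0.4000, -0.6949], [0.8000, 0.4811], [-0.2000, -0.3207], [0.4000, -0.4276]], R = [[5.0000, -1.0000], [0.0000, 3.7417]]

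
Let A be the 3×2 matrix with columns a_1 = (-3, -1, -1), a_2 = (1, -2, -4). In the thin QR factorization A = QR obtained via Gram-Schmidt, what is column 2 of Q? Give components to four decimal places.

a_1 = (-3, -1, -1); ‖a_1‖ = 3.3166, so q_1 = (-0.9045, -0.3015, -0.3015).
q_1·a_2 = (-0.9045)·1 + (-0.3015)·(-2) + (-0.3015)·(-4) = 0.9045.
u_2 = a_2 − 0.9045·q_1 = (1.8182, -1.7273, -3.7273).
‖u_2‖ = 4.4924, so q_2 = (0.4047, -0.3845, -0.8297).

q_2 = (0.4047, -0.3845, -0.8297)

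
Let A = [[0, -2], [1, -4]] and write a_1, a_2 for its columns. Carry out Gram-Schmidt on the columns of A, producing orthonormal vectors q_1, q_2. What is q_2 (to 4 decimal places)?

q_2 = (-1.0000, 0.0000)

q_1 = a_1/‖a_1‖ = (0, 1)/1.0000 = (0.0000, 1.0000).
r_{12} = q_1·a_2 = -4.0000.
u_2 = a_2 + 4.0000·q_1 = (-2.0000, 0.0000).
‖u_2‖ = 2.0000, so q_2 = (-1.0000, 0.0000).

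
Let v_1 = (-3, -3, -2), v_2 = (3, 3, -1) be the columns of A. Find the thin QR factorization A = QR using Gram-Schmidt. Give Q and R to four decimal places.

q_1 = v_1/‖v_1‖ = (-3, -3, -2)/4.6904 = (-0.6396, -0.6396, -0.4264).
r_{12} = q_1·v_2 = -3.4112.
u_2 = v_2 + 3.4112·q_1 = (0.8182, 0.8182, -2.4545).
‖u_2‖ = 2.7136, so q_2 = (0.3015, 0.3015, -0.9045).

Q = [[-0.6396, 0.3015], [-0.6396, 0.3015], [-0.4264, -0.9045]], R = [[4.6904, -3.4112], [0.0000, 2.7136]]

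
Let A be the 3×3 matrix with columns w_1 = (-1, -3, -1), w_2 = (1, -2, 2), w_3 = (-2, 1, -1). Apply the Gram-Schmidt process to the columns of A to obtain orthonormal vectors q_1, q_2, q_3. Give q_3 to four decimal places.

q_3 = (-0.8433, 0.1054, 0.5270)

q_1 = w_1/‖w_1‖ = (-1, -3, -1)/3.3166 = (-0.3015, -0.9045, -0.3015).
r_{12} = q_1·w_2 = 0.9045.
u_2 = w_2 − 0.9045·q_1 = (1.2727, -1.1818, 2.2727).
‖u_2‖ = 2.8604, so q_2 = (0.4449, -0.4132, 0.7946).
r_{13} = q_1·w_3 = 0.0000; r_{23} = q_2·w_3 = -2.0976.
u_3 = w_3 + 0.0000·q_1 + 2.0976·q_2 = (-1.0667, 0.1333, 0.6667).
‖u_3‖ = 1.2649, so q_3 = (-0.8433, 0.1054, 0.5270).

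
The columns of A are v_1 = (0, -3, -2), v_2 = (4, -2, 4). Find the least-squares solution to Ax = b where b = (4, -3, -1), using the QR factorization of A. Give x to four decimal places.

e_1 = v_1/‖v_1‖ = (0, -3, -2)/3.6056 = (0.0000, -0.8321, -0.5547).
r_{12} = e_1·v_2 = -0.5547.
u_2 = v_2 + 0.5547·e_1 = (4.0000, -2.4615, 3.6923).
‖u_2‖ = 5.9743, so e_2 = (0.6695, -0.4120, 0.6180).
Qᵀb = (3.0509, 3.2962).
Back-substitute: x_2 = 3.2962/5.9743 = 0.5517.
x_1 = (3.0509 + 0.5547·0.5517)/3.6056 = 0.9310.

x = (0.9310, 0.5517)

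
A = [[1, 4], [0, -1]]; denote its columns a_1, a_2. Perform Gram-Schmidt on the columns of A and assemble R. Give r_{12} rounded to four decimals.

q_1 = a_1/‖a_1‖ = (1, 0)/1.0000 = (1.0000, 0.0000).
r_{12} = q_1·a_2 = 4.0000.

r_{12} = 4.0000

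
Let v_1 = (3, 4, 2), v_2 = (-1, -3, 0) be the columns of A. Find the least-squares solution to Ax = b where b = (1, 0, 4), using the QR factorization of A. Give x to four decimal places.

x = (1.4615, 2.0923)

v_1 = (3, 4, 2); ‖v_1‖ = 5.3852, so e_1 = (0.5571, 0.7428, 0.3714).
e_1·v_2 = 0.5571·(-1) + 0.7428·(-3) + 0.3714·0 = -2.7854.
u_2 = v_2 + 2.7854·e_1 = (0.5517, -0.9310, 1.0345).
‖u_2‖ = 1.4971, so e_2 = (0.3685, -0.6219, 0.6910).
Qᵀb = (2.0426, 3.1324).
Back-substitute: x_2 = 3.1324/1.4971 = 2.0923.
x_1 = (2.0426 + 2.7854·2.0923)/5.3852 = 1.4615.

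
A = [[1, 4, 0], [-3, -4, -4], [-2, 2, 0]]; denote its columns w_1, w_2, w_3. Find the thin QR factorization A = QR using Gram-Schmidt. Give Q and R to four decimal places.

Q = [[0.2673, 0.6198, -0.7379], [-0.8018, -0.2817, -0.5270], [-0.5345, 0.7325, 0.4216]], R = [[3.7417, 3.2071, 3.2071], [0.0000, 5.0709, 1.1269], [0.0000, 0.0000, 2.1082]]

w_1 = (1, -3, -2); ‖w_1‖ = 3.7417, so e_1 = (0.2673, -0.8018, -0.5345).
e_1·w_2 = 0.2673·4 + (-0.8018)·(-4) + (-0.5345)·2 = 3.2071.
u_2 = w_2 − 3.2071·e_1 = (3.1429, -1.4286, 3.7143).
‖u_2‖ = 5.0709, so e_2 = (0.6198, -0.2817, 0.7325).
e_1·w_3 = 0.2673·0 + (-0.8018)·(-4) + (-0.5345)·0 = 3.2071; e_2·w_3 = 0.6198·0 + (-0.2817)·(-4) + 0.7325·0 = 1.1269.
u_3 = w_3 − 3.2071·e_1 − 1.1269·e_2 = (-1.5556, -1.1111, 0.8889).
‖u_3‖ = 2.1082, so e_3 = (-0.7379, -0.5270, 0.4216).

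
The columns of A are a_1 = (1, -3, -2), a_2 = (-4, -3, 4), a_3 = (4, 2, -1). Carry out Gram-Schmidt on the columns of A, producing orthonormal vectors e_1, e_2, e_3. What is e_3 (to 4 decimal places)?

a_1 = (1, -3, -2); ‖a_1‖ = 3.7417, so e_1 = (0.2673, -0.8018, -0.5345).
e_1·a_2 = 0.2673·(-4) + (-0.8018)·(-3) + (-0.5345)·4 = -0.8018.
u_2 = a_2 + 0.8018·e_1 = (-3.7857, -3.6429, 3.5714).
‖u_2‖ = 6.3527, so e_2 = (-0.5959, -0.5734, 0.5622).
e_1·a_3 = 0.2673·4 + (-0.8018)·2 + (-0.5345)·(-1) = 0.0000; e_2·a_3 = (-0.5959)·4 + (-0.5734)·2 + 0.5622·(-1) = -4.0927.
u_3 = a_3 + 0.0000·e_1 + 4.0927·e_2 = (1.5611, -0.3469, 1.3009).
‖u_3‖ = 2.0614, so e_3 = (0.7573, -0.1683, 0.6311).

e_3 = (0.7573, -0.1683, 0.6311)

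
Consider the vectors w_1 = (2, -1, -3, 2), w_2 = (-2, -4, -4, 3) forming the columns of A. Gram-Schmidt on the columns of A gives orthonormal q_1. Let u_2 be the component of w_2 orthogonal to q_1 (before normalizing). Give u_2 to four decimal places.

u_2 = (-4.0000, -3.0000, -1.0000, 1.0000)

w_1 = (2, -1, -3, 2); ‖w_1‖ = 4.2426, so q_1 = (0.4714, -0.2357, -0.7071, 0.4714).
q_1·w_2 = 0.4714·(-2) + (-0.2357)·(-4) + (-0.7071)·(-4) + 0.4714·3 = 4.2426.
u_2 = w_2 − 4.2426·q_1 = (-4.0000, -3.0000, -1.0000, 1.0000).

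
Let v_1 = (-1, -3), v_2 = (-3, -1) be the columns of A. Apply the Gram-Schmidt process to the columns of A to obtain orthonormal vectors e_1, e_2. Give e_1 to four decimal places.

v_1 = (-1, -3); ‖v_1‖ = 3.1623, so e_1 = (-0.3162, -0.9487).

e_1 = (-0.3162, -0.9487)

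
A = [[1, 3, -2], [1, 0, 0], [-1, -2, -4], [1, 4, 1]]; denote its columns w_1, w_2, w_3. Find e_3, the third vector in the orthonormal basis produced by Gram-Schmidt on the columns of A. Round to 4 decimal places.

w_1 = (1, 1, -1, 1); ‖w_1‖ = 2.0000, so e_1 = (0.5000, 0.5000, -0.5000, 0.5000).
e_1·w_2 = 0.5000·3 + 0.5000·0 + (-0.5000)·(-2) + 0.5000·4 = 4.5000.
u_2 = w_2 − 4.5000·e_1 = (0.7500, -2.2500, 0.2500, 1.7500).
‖u_2‖ = 2.9580, so e_2 = (0.2535, -0.7606, 0.0845, 0.5916).
e_1·w_3 = 0.5000·(-2) + 0.5000·0 + (-0.5000)·(-4) + 0.5000·1 = 1.5000; e_2·w_3 = 0.2535·(-2) + (-0.7606)·0 + 0.0845·(-4) + 0.5916·1 = -0.2535.
u_3 = w_3 − 1.5000·e_1 + 0.2535·e_2 = (-2.6857, -0.9429, -3.2286, 0.4000).
‖u_3‖ = 4.3227, so e_3 = (-0.6213, -0.2181, -0.7469, 0.0925).

e_3 = (-0.6213, -0.2181, -0.7469, 0.0925)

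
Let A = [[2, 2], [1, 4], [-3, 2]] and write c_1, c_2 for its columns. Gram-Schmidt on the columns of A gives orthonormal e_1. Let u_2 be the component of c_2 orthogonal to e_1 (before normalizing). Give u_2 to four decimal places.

c_1 = (2, 1, -3); ‖c_1‖ = 3.7417, so e_1 = (0.5345, 0.2673, -0.8018).
e_1·c_2 = 0.5345·2 + 0.2673·4 + (-0.8018)·2 = 0.5345.
u_2 = c_2 − 0.5345·e_1 = (1.7143, 3.8571, 2.4286).

u_2 = (1.7143, 3.8571, 2.4286)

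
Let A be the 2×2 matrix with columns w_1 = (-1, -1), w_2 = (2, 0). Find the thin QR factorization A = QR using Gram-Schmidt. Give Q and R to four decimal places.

q_1 = w_1/‖w_1‖ = (-1, -1)/1.4142 = (-0.7071, -0.7071).
r_{12} = q_1·w_2 = -1.4142.
u_2 = w_2 + 1.4142·q_1 = (1.0000, -1.0000).
‖u_2‖ = 1.4142, so q_2 = (0.7071, -0.7071).

Q = [[-0.7071, 0.7071], [-0.7071, -0.7071]], R = [[1.4142, -1.4142], [0.0000, 1.4142]]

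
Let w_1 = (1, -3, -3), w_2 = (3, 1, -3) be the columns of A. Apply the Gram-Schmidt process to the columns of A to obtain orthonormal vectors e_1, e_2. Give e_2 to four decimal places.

e_2 = (0.6581, 0.6307, -0.4113)

w_1 = (1, -3, -3); ‖w_1‖ = 4.3589, so e_1 = (0.2294, -0.6882, -0.6882).
e_1·w_2 = 0.2294·3 + (-0.6882)·1 + (-0.6882)·(-3) = 2.0647.
u_2 = w_2 − 2.0647·e_1 = (2.5263, 2.4211, -1.5789).
‖u_2‖ = 3.8389, so e_2 = (0.6581, 0.6307, -0.4113).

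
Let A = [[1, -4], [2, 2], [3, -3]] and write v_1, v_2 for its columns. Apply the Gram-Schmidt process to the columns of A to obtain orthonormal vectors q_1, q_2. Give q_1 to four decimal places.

q_1 = v_1/‖v_1‖ = (1, 2, 3)/3.7417 = (0.2673, 0.5345, 0.8018).

q_1 = (0.2673, 0.5345, 0.8018)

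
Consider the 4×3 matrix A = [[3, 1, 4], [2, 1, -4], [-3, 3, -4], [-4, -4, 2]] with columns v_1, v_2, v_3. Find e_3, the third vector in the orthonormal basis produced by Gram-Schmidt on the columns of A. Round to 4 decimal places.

e_1 = v_1/‖v_1‖ = (3, 2, -3, -4)/6.1644 = (0.4867, 0.3244, -0.4867, -0.6489).
r_{12} = e_1·v_2 = 1.9467.
u_2 = v_2 − 1.9467·e_1 = (0.0526, 0.3684, 3.9474, -2.7368).
‖u_2‖ = 4.8177, so e_2 = (0.0109, 0.0765, 0.8193, -0.5681).
r_{13} = e_1·v_3 = 1.2978; r_{23} = e_2·v_3 = -4.6757.
u_3 = v_3 − 1.2978·e_1 + 4.6757·e_2 = (3.4195, -4.0635, 0.4626, 0.1859).
‖u_3‖ = 5.3342, so e_3 = (0.6411, -0.7618, 0.0867, 0.0349).

e_3 = (0.6411, -0.7618, 0.0867, 0.0349)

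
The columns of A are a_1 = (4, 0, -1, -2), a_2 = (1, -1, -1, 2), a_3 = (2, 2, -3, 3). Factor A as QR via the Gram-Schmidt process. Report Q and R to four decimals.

a_1 = (4, 0, -1, -2); ‖a_1‖ = 4.5826, so q_1 = (0.8729, 0.0000, -0.2182, -0.4364).
q_1·a_2 = 0.8729·1 + 0.0000·(-1) + (-0.2182)·(-1) + (-0.4364)·2 = 0.2182.
u_2 = a_2 − 0.2182·q_1 = (0.8095, -1.0000, -0.9524, 2.0952).
‖u_2‖ = 2.6367, so q_2 = (0.3070, -0.3793, -0.3612, 0.7946).
q_1·a_3 = 0.8729·2 + 0.0000·2 + (-0.2182)·(-3) + (-0.4364)·3 = 1.0911; q_2·a_3 = 0.3070·2 + (-0.3793)·2 + (-0.3612)·(-3) + 0.7946·3 = 3.3230.
u_3 = a_3 − 1.0911·q_1 − 3.3230·q_2 = (0.0274, 3.2603, -1.5616, 0.8356).
‖u_3‖ = 3.7104, so q_3 = (0.0074, 0.8787, -0.4209, 0.2252).

Q = [[0.8729, 0.3070, 0.0074], [0.0000, -0.3793, 0.8787], [-0.2182, -0.3612, -0.4209], [-0.4364, 0.7946, 0.2252]], R = [[4.5826, 0.2182, 1.0911], [0.0000, 2.6367, 3.3230], [0.0000, 0.0000, 3.7104]]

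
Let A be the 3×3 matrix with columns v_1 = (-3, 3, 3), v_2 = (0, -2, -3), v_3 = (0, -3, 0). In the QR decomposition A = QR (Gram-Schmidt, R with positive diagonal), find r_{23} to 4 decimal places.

v_1 = (-3, 3, 3); ‖v_1‖ = 5.1962, so q_1 = (-0.5774, 0.5774, 0.5774).
q_1·v_2 = (-0.5774)·0 + 0.5774·(-2) + 0.5774·(-3) = -2.8868.
u_2 = v_2 + 2.8868·q_1 = (-1.6667, -0.3333, -1.3333).
‖u_2‖ = 2.1602, so q_2 = (-0.7715, -0.1543, -0.6172).
r_{23} = q_2·v_3 = 0.4629.

r_{23} = 0.4629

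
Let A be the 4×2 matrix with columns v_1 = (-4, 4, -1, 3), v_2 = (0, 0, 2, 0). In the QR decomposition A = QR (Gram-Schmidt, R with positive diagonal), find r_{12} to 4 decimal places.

r_{12} = -0.3086

v_1 = (-4, 4, -1, 3); ‖v_1‖ = 6.4807, so q_1 = (-0.6172, 0.6172, -0.1543, 0.4629).
r_{12} = q_1·v_2 = -0.3086.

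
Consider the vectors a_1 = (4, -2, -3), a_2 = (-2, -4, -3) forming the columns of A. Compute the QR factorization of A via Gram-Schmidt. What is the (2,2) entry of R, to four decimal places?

a_1 = (4, -2, -3); ‖a_1‖ = 5.3852, so e_1 = (0.7428, -0.3714, -0.5571).
e_1·a_2 = 0.7428·(-2) + (-0.3714)·(-4) + (-0.5571)·(-3) = 1.6713.
u_2 = a_2 − 1.6713·e_1 = (-3.2414, -3.3793, -2.0690).
r_{22} = ‖u_2‖ = 5.1193.

r_{22} = 5.1193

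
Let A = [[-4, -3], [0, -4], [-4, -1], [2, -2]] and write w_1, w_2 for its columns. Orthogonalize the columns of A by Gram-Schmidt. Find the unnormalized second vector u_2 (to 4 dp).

w_1 = (-4, 0, -4, 2); ‖w_1‖ = 6.0000, so q_1 = (-0.6667, 0.0000, -0.6667, 0.3333).
q_1·w_2 = (-0.6667)·(-3) + 0.0000·(-4) + (-0.6667)·(-1) + 0.3333·(-2) = 2.0000.
u_2 = w_2 − 2.0000·q_1 = (-1.6667, -4.0000, 0.3333, -2.6667).

u_2 = (-1.6667, -4.0000, 0.3333, -2.6667)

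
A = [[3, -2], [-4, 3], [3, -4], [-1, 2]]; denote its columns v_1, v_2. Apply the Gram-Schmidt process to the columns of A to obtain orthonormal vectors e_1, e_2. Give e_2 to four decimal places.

e_2 = (0.3840, -0.3397, -0.6498, 0.5612)

v_1 = (3, -4, 3, -1); ‖v_1‖ = 5.9161, so e_1 = (0.5071, -0.6761, 0.5071, -0.1690).
e_1·v_2 = 0.5071·(-2) + (-0.6761)·3 + 0.5071·(-4) + (-0.1690)·2 = -5.4090.
u_2 = v_2 + 5.4090·e_1 = (0.7429, -0.6571, -1.2571, 1.0857).
‖u_2‖ = 1.9346, so e_2 = (0.3840, -0.3397, -0.6498, 0.5612).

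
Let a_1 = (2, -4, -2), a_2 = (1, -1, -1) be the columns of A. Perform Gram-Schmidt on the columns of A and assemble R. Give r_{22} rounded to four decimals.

r_{22} = 0.5774

a_1 = (2, -4, -2); ‖a_1‖ = 4.8990, so e_1 = (0.4082, -0.8165, -0.4082).
e_1·a_2 = 0.4082·1 + (-0.8165)·(-1) + (-0.4082)·(-1) = 1.6330.
u_2 = a_2 − 1.6330·e_1 = (0.3333, 0.3333, -0.3333).
r_{22} = ‖u_2‖ = 0.5774.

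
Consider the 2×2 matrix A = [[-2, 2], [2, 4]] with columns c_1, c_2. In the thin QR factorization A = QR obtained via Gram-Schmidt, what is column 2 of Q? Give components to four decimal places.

q_2 = (0.7071, 0.7071)

q_1 = c_1/‖c_1‖ = (-2, 2)/2.8284 = (-0.7071, 0.7071).
r_{12} = q_1·c_2 = 1.4142.
u_2 = c_2 − 1.4142·q_1 = (3.0000, 3.0000).
‖u_2‖ = 4.2426, so q_2 = (0.7071, 0.7071).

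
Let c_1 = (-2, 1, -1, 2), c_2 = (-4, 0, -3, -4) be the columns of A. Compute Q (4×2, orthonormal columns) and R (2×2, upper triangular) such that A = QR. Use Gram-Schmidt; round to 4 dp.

Q = [[-0.6325, -0.5369], [0.3162, -0.0474], [-0.3162, -0.4264], [0.6325, -0.7264]], R = [[3.1623, 0.9487], [0.0000, 6.3325]]

c_1 = (-2, 1, -1, 2); ‖c_1‖ = 3.1623, so e_1 = (-0.6325, 0.3162, -0.3162, 0.6325).
e_1·c_2 = (-0.6325)·(-4) + 0.3162·0 + (-0.3162)·(-3) + 0.6325·(-4) = 0.9487.
u_2 = c_2 − 0.9487·e_1 = (-3.4000, -0.3000, -2.7000, -4.6000).
‖u_2‖ = 6.3325, so e_2 = (-0.5369, -0.0474, -0.4264, -0.7264).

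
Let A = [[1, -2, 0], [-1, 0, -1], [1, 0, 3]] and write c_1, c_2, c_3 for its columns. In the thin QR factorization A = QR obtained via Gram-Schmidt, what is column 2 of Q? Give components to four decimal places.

c_1 = (1, -1, 1); ‖c_1‖ = 1.7321, so e_1 = (0.5774, -0.5774, 0.5774).
e_1·c_2 = 0.5774·(-2) + (-0.5774)·0 + 0.5774·0 = -1.1547.
u_2 = c_2 + 1.1547·e_1 = (-1.3333, -0.6667, 0.6667).
‖u_2‖ = 1.6330, so e_2 = (-0.8165, -0.4082, 0.4082).

e_2 = (-0.8165, -0.4082, 0.4082)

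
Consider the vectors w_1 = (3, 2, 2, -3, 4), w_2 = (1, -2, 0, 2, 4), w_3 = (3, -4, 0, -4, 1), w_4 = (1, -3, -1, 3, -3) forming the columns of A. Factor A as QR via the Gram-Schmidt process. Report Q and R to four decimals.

Q = [[0.4629, 0.0744, 0.2946, 0.7859], [0.3086, -0.5056, -0.7572, 0.0556], [0.3086, -0.0892, -0.1270, 0.1956], [-0.4629, 0.5502, -0.5387, 0.4371], [0.6172, 0.6543, -0.1829, -0.3872]], R = [[6.4807, 1.3887, 2.6232, -4.0119], [0.0000, 4.8033, 0.6989, 1.3681], [0.0000, 0.0000, 5.8848, 1.6258], [0.0000, 0.0000, 0.0000, 2.8965]]

w_1 = (3, 2, 2, -3, 4); ‖w_1‖ = 6.4807, so q_1 = (0.4629, 0.3086, 0.3086, -0.4629, 0.6172).
q_1·w_2 = 0.4629·1 + 0.3086·(-2) + 0.3086·0 + (-0.4629)·2 + 0.6172·4 = 1.3887.
u_2 = w_2 − 1.3887·q_1 = (0.3571, -2.4286, -0.4286, 2.6429, 3.1429).
‖u_2‖ = 4.8033, so q_2 = (0.0744, -0.5056, -0.0892, 0.5502, 0.6543).
q_1·w_3 = 0.4629·3 + 0.3086·(-4) + 0.3086·0 + (-0.4629)·(-4) + 0.6172·1 = 2.6232; q_2·w_3 = 0.0744·3 + (-0.5056)·(-4) + (-0.0892)·0 + 0.5502·(-4) + 0.6543·1 = 0.6989.
u_3 = w_3 − 2.6232·q_1 − 0.6989·q_2 = (1.7337, -4.4561, -0.7472, -3.1703, -1.0764).
‖u_3‖ = 5.8848, so q_3 = (0.2946, -0.7572, -0.1270, -0.5387, -0.1829).
q_1·w_4 = 0.4629·1 + 0.3086·(-3) + 0.3086·(-1) + (-0.4629)·3 + 0.6172·(-3) = -4.0119; q_2·w_4 = 0.0744·1 + (-0.5056)·(-3) + (-0.0892)·(-1) + 0.5502·3 + 0.6543·(-3) = 1.3681; q_3·w_4 = 0.2946·1 + (-0.7572)·(-3) + (-0.1270)·(-1) + (-0.5387)·3 + (-0.1829)·(-3) = 1.6258.
u_4 = w_4 + 4.0119·q_1 − 1.3681·q_2 − 1.6258·q_3 = (2.2764, 0.1610, 0.5666, 1.2660, -1.1216).
‖u_4‖ = 2.8965, so q_4 = (0.7859, 0.0556, 0.1956, 0.4371, -0.3872).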